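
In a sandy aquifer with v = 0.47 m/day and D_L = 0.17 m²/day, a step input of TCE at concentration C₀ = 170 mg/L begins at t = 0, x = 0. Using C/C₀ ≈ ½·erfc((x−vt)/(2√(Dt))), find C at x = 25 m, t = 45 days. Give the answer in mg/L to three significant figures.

For a continuous step input, C/C₀ ≈ ½·erfc((x−vt)/(2√(Dt))).
vt = 0.47 × 45 = 21.15 m and 2√(Dt) = 2√(0.17 × 45) = 5.532 m.
Argument (x−vt)/(2√(Dt)) = (25 − 21.15)/5.532 = 0.6960; ½·erfc(0.6960) = 0.1625.
C = 170 × 0.1625 = 27.6 mg/L.

27.6 mg/L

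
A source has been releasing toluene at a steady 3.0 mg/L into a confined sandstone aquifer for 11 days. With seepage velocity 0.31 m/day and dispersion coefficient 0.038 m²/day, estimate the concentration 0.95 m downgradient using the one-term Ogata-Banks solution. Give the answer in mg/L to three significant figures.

2.99 mg/L

For a continuous step input, C/C₀ ≈ ½·erfc((x−vt)/(2√(Dt))).
vt = 0.31 × 11 = 3.41 m and 2√(Dt) = 2√(0.038 × 11) = 1.293 m.
Argument (x−vt)/(2√(Dt)) = (0.95 − 3.41)/1.293 = -1.903; ½·erfc(-1.903) = 0.9964.
C = 3.0 × 0.9964 = 2.99 mg/L.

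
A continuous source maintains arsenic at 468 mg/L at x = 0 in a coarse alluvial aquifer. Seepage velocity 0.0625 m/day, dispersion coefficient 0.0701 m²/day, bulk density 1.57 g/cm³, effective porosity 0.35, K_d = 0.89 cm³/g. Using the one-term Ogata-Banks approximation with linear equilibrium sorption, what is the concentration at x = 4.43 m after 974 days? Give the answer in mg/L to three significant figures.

436 mg/L

Retardation factor R = 1 + ρ_b·K_d/n = 1 + 1.57 × 0.89/0.35 = 4.992.
Sorption retards both mechanisms: v_R = v/R = 0.01252 m/day, D_R = D/R = 0.01404 m²/day.
v_R·t = 0.01252 × 974 = 12.19448 m; 2√(D_R t) = 7.396 m; argument = (4.43 − 12.19448)/7.396 = -1.050.
C = C₀ × ½·erfc(-1.050) = 468 × 0.9312 = 436 mg/L.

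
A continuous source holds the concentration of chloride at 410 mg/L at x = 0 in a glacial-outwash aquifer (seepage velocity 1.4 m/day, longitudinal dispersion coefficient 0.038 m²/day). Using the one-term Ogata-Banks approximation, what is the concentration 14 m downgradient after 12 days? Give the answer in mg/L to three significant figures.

409 mg/L

For a continuous step input, C/C₀ ≈ ½·erfc((x−vt)/(2√(Dt))).
vt = 1.4 × 12 = 16.8 m and 2√(Dt) = 2√(0.038 × 12) = 1.351 m.
Argument (x−vt)/(2√(Dt)) = (14 − 16.8)/1.351 = -2.073; ½·erfc(-2.073) = 0.9983.
C = 410 × 0.9983 = 409 mg/L.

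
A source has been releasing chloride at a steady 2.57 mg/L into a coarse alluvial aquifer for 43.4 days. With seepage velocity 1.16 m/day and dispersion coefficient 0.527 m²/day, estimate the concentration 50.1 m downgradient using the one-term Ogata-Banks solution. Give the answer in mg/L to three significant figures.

1.32 mg/L

For a continuous step input, C/C₀ ≈ ½·erfc((x−vt)/(2√(Dt))).
vt = 1.16 × 43.4 = 50.344 m and 2√(Dt) = 2√(0.527 × 43.4) = 9.565 m.
Argument (x−vt)/(2√(Dt)) = (50.1 − 50.344)/9.565 = -0.02551; ½·erfc(-0.02551) = 0.5144.
C = 2.57 × 0.5144 = 1.32 mg/L.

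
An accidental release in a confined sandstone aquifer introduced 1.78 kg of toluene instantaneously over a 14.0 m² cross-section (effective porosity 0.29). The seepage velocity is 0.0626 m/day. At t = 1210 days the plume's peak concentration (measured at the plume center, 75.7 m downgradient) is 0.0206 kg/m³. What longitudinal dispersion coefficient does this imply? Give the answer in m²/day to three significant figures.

0.0298 m²/day

At the plume center C_max = M/(n_e·A·√(4πDt)), so D = M²/(4πt·(n_e·A·C_max)²).
n_e·A·C_max = 0.29 × 14.0 × 0.0206 = 0.08364 kg/m.
D = 1.78²/(4π × 1210 × 0.08364²) = 0.0298 m²/day.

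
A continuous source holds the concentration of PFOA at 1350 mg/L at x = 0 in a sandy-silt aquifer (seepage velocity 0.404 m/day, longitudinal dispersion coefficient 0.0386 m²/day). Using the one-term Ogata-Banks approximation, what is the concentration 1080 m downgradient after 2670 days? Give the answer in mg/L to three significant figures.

626 mg/L

For a continuous step input, C/C₀ ≈ ½·erfc((x−vt)/(2√(Dt))).
vt = 0.404 × 2670 = 1078.68 m and 2√(Dt) = 2√(0.0386 × 2670) = 20.30 m.
Argument (x−vt)/(2√(Dt)) = (1080 − 1078.68)/20.30 = 0.06502; ½·erfc(0.06502) = 0.4634.
C = 1350 × 0.4634 = 626 mg/L.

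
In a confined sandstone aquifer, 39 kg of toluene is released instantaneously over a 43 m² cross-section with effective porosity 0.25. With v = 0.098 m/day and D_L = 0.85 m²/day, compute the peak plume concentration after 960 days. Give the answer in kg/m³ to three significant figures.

The peak of an instantaneous 1D plume sits at x = vt; there the Gaussian factor is 1 and C_max = M/(n_e·A·√(4πDt)), where n_e·A is the pore area the mass is dissolved in.
√(4πDt) = √(4π × 0.85 × 960) = 101.3 m, so C_max = 39/(0.25 × 43 × 101.3) = 0.0358 kg/m³.

0.0358 kg/m³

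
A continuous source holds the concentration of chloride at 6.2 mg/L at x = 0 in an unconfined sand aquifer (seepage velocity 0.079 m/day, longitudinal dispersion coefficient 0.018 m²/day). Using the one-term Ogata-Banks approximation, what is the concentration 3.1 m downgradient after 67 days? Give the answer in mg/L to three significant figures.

For a continuous step input, C/C₀ ≈ ½·erfc((x−vt)/(2√(Dt))).
vt = 0.079 × 67 = 5.293 m and 2√(Dt) = 2√(0.018 × 67) = 2.196 m.
Argument (x−vt)/(2√(Dt)) = (3.1 − 5.293)/2.196 = -0.9986; ½·erfc(-0.9986) = 0.9211.
C = 6.2 × 0.9211 = 5.71 mg/L.

5.71 mg/L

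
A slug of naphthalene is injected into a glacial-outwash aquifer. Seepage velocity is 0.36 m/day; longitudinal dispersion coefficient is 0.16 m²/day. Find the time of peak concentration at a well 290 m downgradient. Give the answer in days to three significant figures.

804 days

For the 1D instantaneous-source solution, setting ∂C/∂t = 0 at fixed x gives v²t² + 2Dt − x² = 0, so t = (√(D² + v²x²) − D)/v².
√(D² + v²x²) = √(0.16² + 0.36² × 290²) = 104.4; v² = 0.1296.
t = (104.4 − 0.16)/0.1296 = 804 days (vs. the pure-advection estimate x/v = 806 d).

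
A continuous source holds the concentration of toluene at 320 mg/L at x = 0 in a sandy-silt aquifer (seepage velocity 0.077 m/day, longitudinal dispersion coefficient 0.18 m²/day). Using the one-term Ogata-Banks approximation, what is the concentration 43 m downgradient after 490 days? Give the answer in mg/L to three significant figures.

111 mg/L

For a continuous step input, C/C₀ ≈ ½·erfc((x−vt)/(2√(Dt))).
vt = 0.077 × 490 = 37.73 m and 2√(Dt) = 2√(0.18 × 490) = 18.78 m.
Argument (x−vt)/(2√(Dt)) = (43 − 37.73)/18.78 = 0.2806; ½·erfc(0.2806) = 0.3457.
C = 320 × 0.3457 = 111 mg/L.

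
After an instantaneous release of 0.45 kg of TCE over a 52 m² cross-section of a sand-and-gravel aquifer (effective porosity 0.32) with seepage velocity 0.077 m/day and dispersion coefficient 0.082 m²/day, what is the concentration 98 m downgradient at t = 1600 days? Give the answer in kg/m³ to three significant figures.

For an instantaneous plane source, C(x,t) = M/(n_e·A·√(4πDt)) · exp(−(x−vt)²/(4Dt)), with n_e·A the pore (flow) area.
Plume center vt = 0.077 × 1600 = 123.2 m, so the well at 98 m is 25.2 m upgradient of the peak.
√(4πDt) = 40.60 m, giving peak height M/(n_e·A·√(4πDt)) = 0.45/(0.32 × 52 × 40.60) = 0.0006661 kg/m³.
(x−vt)²/(4Dt) = (-25.2)²/(4 × 0.082 × 1600) = 1.210; exp(−1.210) = 0.2982.
C = 0.0006661 × 0.2982 = 0.000199 kg/m³.

0.000199 kg/m³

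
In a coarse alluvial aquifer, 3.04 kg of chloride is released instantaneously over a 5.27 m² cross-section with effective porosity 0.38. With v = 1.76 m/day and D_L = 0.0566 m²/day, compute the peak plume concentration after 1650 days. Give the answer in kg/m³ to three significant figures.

The peak of an instantaneous 1D plume sits at x = vt; there the Gaussian factor is 1 and C_max = M/(n_e·A·√(4πDt)), where n_e·A is the pore area the mass is dissolved in.
√(4πDt) = √(4π × 0.0566 × 1650) = 34.26 m, so C_max = 3.04/(0.38 × 5.27 × 34.26) = 0.0443 kg/m³.

0.0443 kg/m³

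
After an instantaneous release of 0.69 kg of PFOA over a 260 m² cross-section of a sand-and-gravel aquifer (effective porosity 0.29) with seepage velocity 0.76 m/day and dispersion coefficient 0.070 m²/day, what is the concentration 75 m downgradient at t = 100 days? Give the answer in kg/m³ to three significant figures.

0.000941 kg/m³

For an instantaneous plane source, C(x,t) = M/(n_e·A·√(4πDt)) · exp(−(x−vt)²/(4Dt)), with n_e·A the pore (flow) area.
Plume center vt = 0.76 × 100 = 76 m, so the well at 75 m is 1 m upgradient of the peak.
√(4πDt) = 9.379 m, giving peak height M/(n_e·A·√(4πDt)) = 0.69/(0.29 × 260 × 9.379) = 0.0009757 kg/m³.
(x−vt)²/(4Dt) = (-1)²/(4 × 0.070 × 100) = 0.03571; exp(−0.03571) = 0.9649.
C = 0.0009757 × 0.9649 = 0.000941 kg/m³.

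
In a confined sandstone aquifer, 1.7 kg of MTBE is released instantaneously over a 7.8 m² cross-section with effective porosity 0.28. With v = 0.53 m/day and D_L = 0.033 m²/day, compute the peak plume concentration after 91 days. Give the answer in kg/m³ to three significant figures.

The peak of an instantaneous 1D plume sits at x = vt; there the Gaussian factor is 1 and C_max = M/(n_e·A·√(4πDt)), where n_e·A is the pore area the mass is dissolved in.
√(4πDt) = √(4π × 0.033 × 91) = 6.143 m, so C_max = 1.7/(0.28 × 7.8 × 6.143) = 0.127 kg/m³.

0.127 kg/m³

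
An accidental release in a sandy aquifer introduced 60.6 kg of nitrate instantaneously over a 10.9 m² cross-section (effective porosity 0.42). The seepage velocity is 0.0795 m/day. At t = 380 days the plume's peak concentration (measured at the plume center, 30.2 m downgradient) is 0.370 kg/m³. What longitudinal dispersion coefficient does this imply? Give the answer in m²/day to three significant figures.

At the plume center C_max = M/(n_e·A·√(4πDt)), so D = M²/(4πt·(n_e·A·C_max)²).
n_e·A·C_max = 0.42 × 10.9 × 0.370 = 1.694 kg/m.
D = 60.6²/(4π × 380 × 1.694²) = 0.268 m²/day.

0.268 m²/day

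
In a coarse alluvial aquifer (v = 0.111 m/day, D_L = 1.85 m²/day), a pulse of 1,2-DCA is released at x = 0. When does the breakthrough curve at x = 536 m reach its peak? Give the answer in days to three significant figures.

4680 days

For the 1D instantaneous-source solution, setting ∂C/∂t = 0 at fixed x gives v²t² + 2Dt − x² = 0, so t = (√(D² + v²x²) − D)/v².
√(D² + v²x²) = √(1.85² + 0.111² × 536²) = 59.52; v² = 0.012321.
t = (59.52 − 1.85)/0.012321 = 4680 days (vs. the pure-advection estimate x/v = 4830 d).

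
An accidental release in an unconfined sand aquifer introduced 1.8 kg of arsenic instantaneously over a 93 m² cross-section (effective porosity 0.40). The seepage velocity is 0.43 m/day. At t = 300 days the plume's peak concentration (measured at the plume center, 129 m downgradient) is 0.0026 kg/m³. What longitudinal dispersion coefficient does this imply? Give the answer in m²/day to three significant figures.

0.0919 m²/day

At the plume center C_max = M/(n_e·A·√(4πDt)), so D = M²/(4πt·(n_e·A·C_max)²).
n_e·A·C_max = 0.40 × 93 × 0.0026 = 0.09672 kg/m.
D = 1.8²/(4π × 300 × 0.09672²) = 0.0919 m²/day.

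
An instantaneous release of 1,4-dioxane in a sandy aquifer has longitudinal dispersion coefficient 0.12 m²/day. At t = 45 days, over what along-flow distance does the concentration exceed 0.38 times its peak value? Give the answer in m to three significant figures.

The plume is Gaussian with σ = √(2Dt) = √(2 × 0.12 × 45) = 3.286 m.
C/C_peak = exp(−Δx²/(2σ²)) = 0.38 ⇒ Δx = σ·√(−2 ln 0.38) = 3.286 × 1.391 = 4.571 m.
Width = 2Δx = 9.14 m.

9.14 m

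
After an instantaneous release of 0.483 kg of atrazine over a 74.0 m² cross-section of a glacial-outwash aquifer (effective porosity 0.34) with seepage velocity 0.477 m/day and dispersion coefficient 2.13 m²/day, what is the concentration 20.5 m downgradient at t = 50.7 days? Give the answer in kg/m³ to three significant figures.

For an instantaneous plane source, C(x,t) = M/(n_e·A·√(4πDt)) · exp(−(x−vt)²/(4Dt)), with n_e·A the pore (flow) area.
Plume center vt = 0.477 × 50.7 = 24.1839 m, so the well at 20.5 m is 3.6839 m upgradient of the peak.
√(4πDt) = 36.84 m, giving peak height M/(n_e·A·√(4πDt)) = 0.483/(0.34 × 74.0 × 36.84) = 0.0005211 kg/m³.
(x−vt)²/(4Dt) = (-3.6839)²/(4 × 2.13 × 50.7) = 0.03142; exp(−0.03142) = 0.9691.
C = 0.0005211 × 0.9691 = 0.000505 kg/m³.

0.000505 kg/m³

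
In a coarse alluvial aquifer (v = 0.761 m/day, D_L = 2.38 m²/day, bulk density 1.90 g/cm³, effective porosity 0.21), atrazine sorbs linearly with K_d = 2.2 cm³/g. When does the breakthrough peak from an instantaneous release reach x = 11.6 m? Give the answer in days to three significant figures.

244 days

Retardation factor R = 1 + ρ_b·K_d/n = 1 + 1.90 × 2.2/0.21 = 20.90.
Sorption retards both mechanisms: v_R = v/R = 0.03641 m/day, D_R = D/R = 0.1139 m²/day.
Peak time from v_R²t² + 2D_R t − x² = 0: t = (√(D_R² + v_R²x²) − D_R)/v_R².
√(D_R² + v_R²x²) = √(0.1139² + 0.03641² × 11.6²) = 0.4374; v_R² = 0.001326.
t = (0.4374 − 0.1139)/0.001326 = 244 days.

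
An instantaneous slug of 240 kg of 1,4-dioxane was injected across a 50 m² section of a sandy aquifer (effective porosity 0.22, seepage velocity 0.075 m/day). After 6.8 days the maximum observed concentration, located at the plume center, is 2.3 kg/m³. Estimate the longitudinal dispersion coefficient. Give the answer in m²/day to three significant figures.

1.05 m²/day

At the plume center C_max = M/(n_e·A·√(4πDt)), so D = M²/(4πt·(n_e·A·C_max)²).
n_e·A·C_max = 0.22 × 50 × 2.3 = 25.30 kg/m.
D = 240²/(4π × 6.8 × 25.30²) = 1.05 m²/day.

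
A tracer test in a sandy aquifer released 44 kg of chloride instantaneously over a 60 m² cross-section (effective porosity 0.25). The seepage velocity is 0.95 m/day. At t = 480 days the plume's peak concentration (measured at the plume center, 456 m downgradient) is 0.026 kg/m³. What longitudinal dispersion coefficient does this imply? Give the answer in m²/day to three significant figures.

At the plume center C_max = M/(n_e·A·√(4πDt)), so D = M²/(4πt·(n_e·A·C_max)²).
n_e·A·C_max = 0.25 × 60 × 0.026 = 0.3900 kg/m.
D = 44²/(4π × 480 × 0.3900²) = 2.11 m²/day.

2.11 m²/day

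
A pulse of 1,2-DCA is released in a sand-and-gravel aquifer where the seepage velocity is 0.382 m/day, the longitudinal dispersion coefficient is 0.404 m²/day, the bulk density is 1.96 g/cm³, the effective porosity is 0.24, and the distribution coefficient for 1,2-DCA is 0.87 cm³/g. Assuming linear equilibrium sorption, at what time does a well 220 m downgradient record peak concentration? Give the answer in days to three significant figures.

Retardation factor R = 1 + ρ_b·K_d/n = 1 + 1.96 × 0.87/0.24 = 8.105.
Sorption retards both mechanisms: v_R = v/R = 0.04713 m/day, D_R = D/R = 0.04985 m²/day.
Peak time from v_R²t² + 2D_R t − x² = 0: t = (√(D_R² + v_R²x²) − D_R)/v_R².
√(D_R² + v_R²x²) = √(0.04985² + 0.04713² × 220²) = 10.37; v_R² = 0.002221.
t = (10.37 − 0.04985)/0.002221 = 4650 days.

4650 days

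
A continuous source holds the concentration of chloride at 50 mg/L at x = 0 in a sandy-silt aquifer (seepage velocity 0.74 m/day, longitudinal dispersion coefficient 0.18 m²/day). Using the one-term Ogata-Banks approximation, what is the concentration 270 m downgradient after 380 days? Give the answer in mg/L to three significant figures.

For a continuous step input, C/C₀ ≈ ½·erfc((x−vt)/(2√(Dt))).
vt = 0.74 × 380 = 281.2 m and 2√(Dt) = 2√(0.18 × 380) = 16.54 m.
Argument (x−vt)/(2√(Dt)) = (270 − 281.2)/16.54 = -0.6771; ½·erfc(-0.6771) = 0.8309.
C = 50 × 0.8309 = 41.5 mg/L.

41.5 mg/L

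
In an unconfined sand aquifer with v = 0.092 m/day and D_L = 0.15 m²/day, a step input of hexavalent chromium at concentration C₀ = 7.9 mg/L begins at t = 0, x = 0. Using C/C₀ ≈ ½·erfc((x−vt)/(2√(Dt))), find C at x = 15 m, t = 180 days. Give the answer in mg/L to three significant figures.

4.61 mg/L

For a continuous step input, C/C₀ ≈ ½·erfc((x−vt)/(2√(Dt))).
vt = 0.092 × 180 = 16.56 m and 2√(Dt) = 2√(0.15 × 180) = 10.39 m.
Argument (x−vt)/(2√(Dt)) = (15 − 16.56)/10.39 = -0.1501; ½·erfc(-0.1501) = 0.5841.
C = 7.9 × 0.5841 = 4.61 mg/L.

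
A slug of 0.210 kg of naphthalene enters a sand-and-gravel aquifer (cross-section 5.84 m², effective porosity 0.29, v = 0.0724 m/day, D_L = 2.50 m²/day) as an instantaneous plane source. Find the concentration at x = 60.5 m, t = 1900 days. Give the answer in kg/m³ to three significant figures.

For an instantaneous plane source, C(x,t) = M/(n_e·A·√(4πDt)) · exp(−(x−vt)²/(4Dt)), with n_e·A the pore (flow) area.
Plume center vt = 0.0724 × 1900 = 137.56 m, so the well at 60.5 m is 77.06 m upgradient of the peak.
√(4πDt) = 244.3 m, giving peak height M/(n_e·A·√(4πDt)) = 0.210/(0.29 × 5.84 × 244.3) = 0.0005076 kg/m³.
(x−vt)²/(4Dt) = (-77.06)²/(4 × 2.50 × 1900) = 0.3125; exp(−0.3125) = 0.7316.
C = 0.0005076 × 0.7316 = 0.000371 kg/m³.

0.000371 kg/m³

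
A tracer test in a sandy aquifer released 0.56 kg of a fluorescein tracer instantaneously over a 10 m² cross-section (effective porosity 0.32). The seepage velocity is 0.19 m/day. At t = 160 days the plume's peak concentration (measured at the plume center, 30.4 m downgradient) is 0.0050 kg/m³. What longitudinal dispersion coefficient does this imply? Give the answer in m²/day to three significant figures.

At the plume center C_max = M/(n_e·A·√(4πDt)), so D = M²/(4πt·(n_e·A·C_max)²).
n_e·A·C_max = 0.32 × 10 × 0.0050 = 0.01600 kg/m.
D = 0.56²/(4π × 160 × 0.01600²) = 0.609 m²/day.

0.609 m²/day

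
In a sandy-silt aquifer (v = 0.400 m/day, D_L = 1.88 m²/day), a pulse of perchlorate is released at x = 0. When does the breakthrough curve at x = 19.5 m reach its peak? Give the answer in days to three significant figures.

For the 1D instantaneous-source solution, setting ∂C/∂t = 0 at fixed x gives v²t² + 2Dt − x² = 0, so t = (√(D² + v²x²) − D)/v².
√(D² + v²x²) = √(1.88² + 0.400² × 19.5²) = 8.023; v² = 0.16.
t = (8.023 − 1.88)/0.16 = 38.4 days (vs. the pure-advection estimate x/v = 48.8 d).

38.4 days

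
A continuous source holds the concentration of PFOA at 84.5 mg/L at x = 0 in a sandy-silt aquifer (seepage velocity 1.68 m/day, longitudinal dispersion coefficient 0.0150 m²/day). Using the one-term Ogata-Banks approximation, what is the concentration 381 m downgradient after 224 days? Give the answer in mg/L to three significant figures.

3.00 mg/L

For a continuous step input, C/C₀ ≈ ½·erfc((x−vt)/(2√(Dt))).
vt = 1.68 × 224 = 376.32 m and 2√(Dt) = 2√(0.0150 × 224) = 3.666 m.
Argument (x−vt)/(2√(Dt)) = (381 − 376.32)/3.666 = 1.277; ½·erfc(1.277) = 0.03546.
C = 84.5 × 0.03546 = 3.00 mg/L.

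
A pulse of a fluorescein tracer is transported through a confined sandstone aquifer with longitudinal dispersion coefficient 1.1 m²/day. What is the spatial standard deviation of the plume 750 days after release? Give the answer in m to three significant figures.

Dispersive spreading gives a Gaussian with σ² = 2Dt; advection only shifts the center.
σ = √(2 × 1.1 × 750) = 40.6 m.

40.6 m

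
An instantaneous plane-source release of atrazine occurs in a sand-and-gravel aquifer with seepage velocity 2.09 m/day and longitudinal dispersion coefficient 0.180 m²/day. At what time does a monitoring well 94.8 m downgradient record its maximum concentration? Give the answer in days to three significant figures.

For the 1D instantaneous-source solution, setting ∂C/∂t = 0 at fixed x gives v²t² + 2Dt − x² = 0, so t = (√(D² + v²x²) − D)/v².
√(D² + v²x²) = √(0.180² + 2.09² × 94.8²) = 198.1; v² = 4.3681.
t = (198.1 − 0.180)/4.3681 = 45.3 days (vs. the pure-advection estimate x/v = 45.4 d).

45.3 days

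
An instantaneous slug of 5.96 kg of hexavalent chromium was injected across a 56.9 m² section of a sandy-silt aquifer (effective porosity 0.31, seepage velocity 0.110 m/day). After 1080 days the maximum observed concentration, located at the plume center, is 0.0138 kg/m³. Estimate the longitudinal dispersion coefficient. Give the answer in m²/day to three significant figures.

0.0442 m²/day

At the plume center C_max = M/(n_e·A·√(4πDt)), so D = M²/(4πt·(n_e·A·C_max)²).
n_e·A·C_max = 0.31 × 56.9 × 0.0138 = 0.2434 kg/m.
D = 5.96²/(4π × 1080 × 0.2434²) = 0.0442 m²/day.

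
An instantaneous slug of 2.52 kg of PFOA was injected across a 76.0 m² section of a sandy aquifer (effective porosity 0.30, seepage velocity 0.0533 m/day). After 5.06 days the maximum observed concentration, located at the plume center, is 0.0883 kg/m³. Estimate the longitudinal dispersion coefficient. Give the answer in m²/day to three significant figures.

0.0246 m²/day

At the plume center C_max = M/(n_e·A·√(4πDt)), so D = M²/(4πt·(n_e·A·C_max)²).
n_e·A·C_max = 0.30 × 76.0 × 0.0883 = 2.013 kg/m.
D = 2.52²/(4π × 5.06 × 2.013²) = 0.0246 m²/day.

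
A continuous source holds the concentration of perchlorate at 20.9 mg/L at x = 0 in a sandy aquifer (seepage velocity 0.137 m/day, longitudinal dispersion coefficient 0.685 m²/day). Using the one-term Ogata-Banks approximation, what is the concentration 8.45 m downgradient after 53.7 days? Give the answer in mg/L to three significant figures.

9.39 mg/L

For a continuous step input, C/C₀ ≈ ½·erfc((x−vt)/(2√(Dt))).
vt = 0.137 × 53.7 = 7.3569 m and 2√(Dt) = 2√(0.685 × 53.7) = 12.13 m.
Argument (x−vt)/(2√(Dt)) = (8.45 − 7.3569)/12.13 = 0.09012; ½·erfc(0.09012) = 0.4493.
C = 20.9 × 0.4493 = 9.39 mg/L.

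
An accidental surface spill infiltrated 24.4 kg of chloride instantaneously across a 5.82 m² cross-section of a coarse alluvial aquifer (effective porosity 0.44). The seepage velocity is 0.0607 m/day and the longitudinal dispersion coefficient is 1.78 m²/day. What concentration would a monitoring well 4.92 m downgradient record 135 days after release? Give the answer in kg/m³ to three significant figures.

For an instantaneous plane source, C(x,t) = M/(n_e·A·√(4πDt)) · exp(−(x−vt)²/(4Dt)), with n_e·A the pore (flow) area.
Plume center vt = 0.0607 × 135 = 8.1945 m, so the well at 4.92 m is 3.2745 m upgradient of the peak.
√(4πDt) = 54.95 m, giving peak height M/(n_e·A·√(4πDt)) = 24.4/(0.44 × 5.82 × 54.95) = 0.1734 kg/m³.
(x−vt)²/(4Dt) = (-3.2745)²/(4 × 1.78 × 135) = 0.01116; exp(−0.01116) = 0.9889.
C = 0.1734 × 0.9889 = 0.171 kg/m³.

0.171 kg/m³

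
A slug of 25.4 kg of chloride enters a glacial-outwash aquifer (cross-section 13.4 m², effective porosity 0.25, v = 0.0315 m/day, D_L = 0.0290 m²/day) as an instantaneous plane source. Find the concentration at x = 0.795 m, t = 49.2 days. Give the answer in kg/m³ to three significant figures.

1.62 kg/m³

For an instantaneous plane source, C(x,t) = M/(n_e·A·√(4πDt)) · exp(−(x−vt)²/(4Dt)), with n_e·A the pore (flow) area.
Plume center vt = 0.0315 × 49.2 = 1.5498 m, so the well at 0.795 m is 0.7548 m upgradient of the peak.
√(4πDt) = 4.234 m, giving peak height M/(n_e·A·√(4πDt)) = 25.4/(0.25 × 13.4 × 4.234) = 1.791 kg/m³.
(x−vt)²/(4Dt) = (-0.7548)²/(4 × 0.0290 × 49.2) = 0.09983; exp(−0.09983) = 0.9050.
C = 1.791 × 0.9050 = 1.62 kg/m³.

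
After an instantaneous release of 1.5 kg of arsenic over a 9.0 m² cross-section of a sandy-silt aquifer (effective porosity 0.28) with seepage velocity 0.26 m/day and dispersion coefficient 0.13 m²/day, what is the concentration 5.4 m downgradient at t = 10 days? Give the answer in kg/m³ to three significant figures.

0.0326 kg/m³

For an instantaneous plane source, C(x,t) = M/(n_e·A·√(4πDt)) · exp(−(x−vt)²/(4Dt)), with n_e·A the pore (flow) area.
Plume center vt = 0.26 × 10 = 2.6 m, so the well at 5.4 m is 2.8 m downgradient of the peak.
√(4πDt) = 4.042 m, giving peak height M/(n_e·A·√(4πDt)) = 1.5/(0.28 × 9.0 × 4.042) = 0.1473 kg/m³.
(x−vt)²/(4Dt) = (2.8)²/(4 × 0.13 × 10) = 1.508; exp(−1.508) = 0.2214.
C = 0.1473 × 0.2214 = 0.0326 kg/m³.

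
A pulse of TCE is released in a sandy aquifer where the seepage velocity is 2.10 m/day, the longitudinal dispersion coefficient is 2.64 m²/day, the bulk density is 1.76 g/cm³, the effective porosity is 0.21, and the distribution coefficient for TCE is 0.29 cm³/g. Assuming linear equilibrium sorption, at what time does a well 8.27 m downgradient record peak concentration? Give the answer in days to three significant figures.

Retardation factor R = 1 + ρ_b·K_d/n = 1 + 1.76 × 0.29/0.21 = 3.430.
Sorption retards both mechanisms: v_R = v/R = 0.6122 m/day, D_R = D/R = 0.7697 m²/day.
Peak time from v_R²t² + 2D_R t − x² = 0: t = (√(D_R² + v_R²x²) − D_R)/v_R².
√(D_R² + v_R²x²) = √(0.7697² + 0.6122² × 8.27²) = 5.121; v_R² = 0.3748.
t = (5.121 − 0.7697)/0.3748 = 11.6 days.

11.6 days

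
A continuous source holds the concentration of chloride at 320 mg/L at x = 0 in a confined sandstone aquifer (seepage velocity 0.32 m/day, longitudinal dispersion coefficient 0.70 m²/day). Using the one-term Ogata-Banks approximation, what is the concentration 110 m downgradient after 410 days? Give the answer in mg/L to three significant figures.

For a continuous step input, C/C₀ ≈ ½·erfc((x−vt)/(2√(Dt))).
vt = 0.32 × 410 = 131.2 m and 2√(Dt) = 2√(0.70 × 410) = 33.88 m.
Argument (x−vt)/(2√(Dt)) = (110 − 131.2)/33.88 = -0.6257; ½·erfc(-0.6257) = 0.8119.
C = 320 × 0.8119 = 260 mg/L.

260 mg/L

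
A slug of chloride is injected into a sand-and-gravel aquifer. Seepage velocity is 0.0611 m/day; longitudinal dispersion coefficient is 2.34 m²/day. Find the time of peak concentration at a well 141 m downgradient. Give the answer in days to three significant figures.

1760 days

For the 1D instantaneous-source solution, setting ∂C/∂t = 0 at fixed x gives v²t² + 2Dt − x² = 0, so t = (√(D² + v²x²) − D)/v².
√(D² + v²x²) = √(2.34² + 0.0611² × 141²) = 8.927; v² = 0.00373321.
t = (8.927 − 2.34)/0.00373321 = 1760 days (vs. the pure-advection estimate x/v = 2310 d).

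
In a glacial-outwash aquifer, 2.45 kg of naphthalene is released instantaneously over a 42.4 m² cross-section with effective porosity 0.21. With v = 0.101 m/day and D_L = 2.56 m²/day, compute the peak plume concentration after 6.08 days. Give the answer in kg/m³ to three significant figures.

The peak of an instantaneous 1D plume sits at x = vt; there the Gaussian factor is 1 and C_max = M/(n_e·A·√(4πDt)), where n_e·A is the pore area the mass is dissolved in.
√(4πDt) = √(4π × 2.56 × 6.08) = 13.99 m, so C_max = 2.45/(0.21 × 42.4 × 13.99) = 0.0197 kg/m³.

0.0197 kg/m³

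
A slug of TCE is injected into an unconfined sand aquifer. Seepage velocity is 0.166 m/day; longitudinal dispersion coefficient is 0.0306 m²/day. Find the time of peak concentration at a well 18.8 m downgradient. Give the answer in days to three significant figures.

For the 1D instantaneous-source solution, setting ∂C/∂t = 0 at fixed x gives v²t² + 2Dt − x² = 0, so t = (√(D² + v²x²) − D)/v².
√(D² + v²x²) = √(0.0306² + 0.166² × 18.8²) = 3.121; v² = 0.027556.
t = (3.121 − 0.0306)/0.027556 = 112 days (vs. the pure-advection estimate x/v = 113 d).

112 days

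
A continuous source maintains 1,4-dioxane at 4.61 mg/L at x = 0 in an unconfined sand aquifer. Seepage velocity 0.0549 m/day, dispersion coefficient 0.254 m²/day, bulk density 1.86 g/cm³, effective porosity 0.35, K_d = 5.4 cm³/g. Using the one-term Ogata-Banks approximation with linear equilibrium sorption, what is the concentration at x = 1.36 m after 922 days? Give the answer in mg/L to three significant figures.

2.46 mg/L

Retardation factor R = 1 + ρ_b·K_d/n = 1 + 1.86 × 5.4/0.35 = 29.70.
Sorption retards both mechanisms: v_R = v/R = 0.001848 m/day, D_R = D/R = 0.008552 m²/day.
v_R·t = 0.001848 × 922 = 1.703856 m; 2√(D_R t) = 5.616 m; argument = (1.36 − 1.703856)/5.616 = -0.06123.
C = C₀ × ½·erfc(-0.06123) = 4.61 × 0.5345 = 2.46 mg/L.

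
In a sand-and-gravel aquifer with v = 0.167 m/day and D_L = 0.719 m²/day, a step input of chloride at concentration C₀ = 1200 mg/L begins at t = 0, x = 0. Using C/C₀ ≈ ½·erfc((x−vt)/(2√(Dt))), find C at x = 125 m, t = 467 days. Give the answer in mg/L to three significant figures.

For a continuous step input, C/C₀ ≈ ½·erfc((x−vt)/(2√(Dt))).
vt = 0.167 × 467 = 77.989 m and 2√(Dt) = 2√(0.719 × 467) = 36.65 m.
Argument (x−vt)/(2√(Dt)) = (125 − 77.989)/36.65 = 1.283; ½·erfc(1.283) = 0.03481.
C = 1200 × 0.03481 = 41.8 mg/L.

41.8 mg/L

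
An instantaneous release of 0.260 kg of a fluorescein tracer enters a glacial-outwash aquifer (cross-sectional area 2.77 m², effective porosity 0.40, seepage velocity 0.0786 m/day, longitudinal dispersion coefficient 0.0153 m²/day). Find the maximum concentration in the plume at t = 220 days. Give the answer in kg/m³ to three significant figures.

0.0361 kg/m³

The peak of an instantaneous 1D plume sits at x = vt; there the Gaussian factor is 1 and C_max = M/(n_e·A·√(4πDt)), where n_e·A is the pore area the mass is dissolved in.
√(4πDt) = √(4π × 0.0153 × 220) = 6.504 m, so C_max = 0.260/(0.40 × 2.77 × 6.504) = 0.0361 kg/m³.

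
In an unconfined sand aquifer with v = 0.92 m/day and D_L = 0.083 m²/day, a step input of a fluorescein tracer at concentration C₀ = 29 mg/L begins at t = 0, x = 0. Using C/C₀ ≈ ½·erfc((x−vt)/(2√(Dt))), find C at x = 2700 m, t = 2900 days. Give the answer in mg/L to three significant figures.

For a continuous step input, C/C₀ ≈ ½·erfc((x−vt)/(2√(Dt))).
vt = 0.92 × 2900 = 2668 m and 2√(Dt) = 2√(0.083 × 2900) = 31.03 m.
Argument (x−vt)/(2√(Dt)) = (2700 − 2668)/31.03 = 1.031; ½·erfc(1.031) = 0.07241.
C = 29 × 0.07241 = 2.10 mg/L.

2.10 mg/L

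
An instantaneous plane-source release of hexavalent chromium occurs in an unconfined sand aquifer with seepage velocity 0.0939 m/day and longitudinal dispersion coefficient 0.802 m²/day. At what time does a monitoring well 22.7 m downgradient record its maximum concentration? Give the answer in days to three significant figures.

167 days

For the 1D instantaneous-source solution, setting ∂C/∂t = 0 at fixed x gives v²t² + 2Dt − x² = 0, so t = (√(D² + v²x²) − D)/v².
√(D² + v²x²) = √(0.802² + 0.0939² × 22.7²) = 2.277; v² = 0.00881721.
t = (2.277 − 0.802)/0.00881721 = 167 days (vs. the pure-advection estimate x/v = 242 d).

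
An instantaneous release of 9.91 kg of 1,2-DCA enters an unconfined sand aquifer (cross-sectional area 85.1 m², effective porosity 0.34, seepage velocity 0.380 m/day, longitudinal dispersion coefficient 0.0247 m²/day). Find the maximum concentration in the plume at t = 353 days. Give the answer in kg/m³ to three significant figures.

The peak of an instantaneous 1D plume sits at x = vt; there the Gaussian factor is 1 and C_max = M/(n_e·A·√(4πDt)), where n_e·A is the pore area the mass is dissolved in.
√(4πDt) = √(4π × 0.0247 × 353) = 10.47 m, so C_max = 9.91/(0.34 × 85.1 × 10.47) = 0.0327 kg/m³.

0.0327 kg/m³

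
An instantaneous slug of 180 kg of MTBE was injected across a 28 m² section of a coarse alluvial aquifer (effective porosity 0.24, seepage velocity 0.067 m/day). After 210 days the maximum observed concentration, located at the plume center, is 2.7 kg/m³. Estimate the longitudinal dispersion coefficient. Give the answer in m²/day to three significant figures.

0.0373 m²/day

At the plume center C_max = M/(n_e·A·√(4πDt)), so D = M²/(4πt·(n_e·A·C_max)²).
n_e·A·C_max = 0.24 × 28 × 2.7 = 18.14 kg/m.
D = 180²/(4π × 210 × 18.14²) = 0.0373 m²/day.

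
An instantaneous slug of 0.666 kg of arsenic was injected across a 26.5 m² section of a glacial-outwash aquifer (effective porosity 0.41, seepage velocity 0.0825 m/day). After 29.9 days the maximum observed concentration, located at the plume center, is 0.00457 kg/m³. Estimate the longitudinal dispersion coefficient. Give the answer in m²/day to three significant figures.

At the plume center C_max = M/(n_e·A·√(4πDt)), so D = M²/(4πt·(n_e·A·C_max)²).
n_e·A·C_max = 0.41 × 26.5 × 0.00457 = 0.04965 kg/m.
D = 0.666²/(4π × 29.9 × 0.04965²) = 0.479 m²/day.

0.479 m²/day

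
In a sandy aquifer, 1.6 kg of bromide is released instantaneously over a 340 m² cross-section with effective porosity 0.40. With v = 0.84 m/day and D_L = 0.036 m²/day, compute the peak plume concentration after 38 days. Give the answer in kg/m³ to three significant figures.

The peak of an instantaneous 1D plume sits at x = vt; there the Gaussian factor is 1 and C_max = M/(n_e·A·√(4πDt)), where n_e·A is the pore area the mass is dissolved in.
√(4πDt) = √(4π × 0.036 × 38) = 4.146 m, so C_max = 1.6/(0.40 × 340 × 4.146) = 0.00284 kg/m³.

0.00284 kg/m³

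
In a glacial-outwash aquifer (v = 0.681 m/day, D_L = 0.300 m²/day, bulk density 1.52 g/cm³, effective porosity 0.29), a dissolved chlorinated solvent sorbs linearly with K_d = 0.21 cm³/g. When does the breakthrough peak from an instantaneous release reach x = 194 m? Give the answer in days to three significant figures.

597 days

Retardation factor R = 1 + ρ_b·K_d/n = 1 + 1.52 × 0.21/0.29 = 2.101.
Sorption retards both mechanisms: v_R = v/R = 0.3241 m/day, D_R = D/R = 0.1428 m²/day.
Peak time from v_R²t² + 2D_R t − x² = 0: t = (√(D_R² + v_R²x²) − D_R)/v_R².
√(D_R² + v_R²x²) = √(0.1428² + 0.3241² × 194²) = 62.88; v_R² = 0.1050.
t = (62.88 − 0.1428)/0.1050 = 597 days.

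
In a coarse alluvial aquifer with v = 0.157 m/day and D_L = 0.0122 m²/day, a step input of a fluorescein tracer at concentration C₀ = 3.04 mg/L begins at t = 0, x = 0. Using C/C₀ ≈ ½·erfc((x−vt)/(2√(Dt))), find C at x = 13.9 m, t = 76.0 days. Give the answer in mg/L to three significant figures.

For a continuous step input, C/C₀ ≈ ½·erfc((x−vt)/(2√(Dt))).
vt = 0.157 × 76.0 = 11.932 m and 2√(Dt) = 2√(0.0122 × 76.0) = 1.926 m.
Argument (x−vt)/(2√(Dt)) = (13.9 − 11.932)/1.926 = 1.022; ½·erfc(1.022) = 0.07418.
C = 3.04 × 0.07418 = 0.226 mg/L.

0.226 mg/L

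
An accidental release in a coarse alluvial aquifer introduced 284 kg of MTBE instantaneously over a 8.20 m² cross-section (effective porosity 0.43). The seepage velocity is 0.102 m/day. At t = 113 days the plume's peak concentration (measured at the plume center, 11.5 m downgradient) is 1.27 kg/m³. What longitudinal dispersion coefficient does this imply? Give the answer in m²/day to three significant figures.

2.83 m²/day

At the plume center C_max = M/(n_e·A·√(4πDt)), so D = M²/(4πt·(n_e·A·C_max)²).
n_e·A·C_max = 0.43 × 8.20 × 1.27 = 4.478 kg/m.
D = 284²/(4π × 113 × 4.478²) = 2.83 m²/day.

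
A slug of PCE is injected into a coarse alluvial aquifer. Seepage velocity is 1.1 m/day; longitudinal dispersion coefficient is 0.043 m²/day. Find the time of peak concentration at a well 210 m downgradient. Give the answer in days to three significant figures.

For the 1D instantaneous-source solution, setting ∂C/∂t = 0 at fixed x gives v²t² + 2Dt − x² = 0, so t = (√(D² + v²x²) − D)/v².
√(D² + v²x²) = √(0.043² + 1.1² × 210²) = 231.0; v² = 1.21.
t = (231.0 − 0.043)/1.21 = 191 days (vs. the pure-advection estimate x/v = 191 d).

191 days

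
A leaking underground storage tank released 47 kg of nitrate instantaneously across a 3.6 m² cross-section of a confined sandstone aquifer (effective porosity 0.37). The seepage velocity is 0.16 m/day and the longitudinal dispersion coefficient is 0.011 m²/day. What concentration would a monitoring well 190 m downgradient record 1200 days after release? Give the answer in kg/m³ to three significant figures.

2.54 kg/m³

For an instantaneous plane source, C(x,t) = M/(n_e·A·√(4πDt)) · exp(−(x−vt)²/(4Dt)), with n_e·A the pore (flow) area.
Plume center vt = 0.16 × 1200 = 192 m, so the well at 190 m is 2 m upgradient of the peak.
√(4πDt) = 12.88 m, giving peak height M/(n_e·A·√(4πDt)) = 47/(0.37 × 3.6 × 12.88) = 2.740 kg/m³.
(x−vt)²/(4Dt) = (-2)²/(4 × 0.011 × 1200) = 0.07576; exp(−0.07576) = 0.9270.
C = 2.740 × 0.9270 = 2.54 kg/m³.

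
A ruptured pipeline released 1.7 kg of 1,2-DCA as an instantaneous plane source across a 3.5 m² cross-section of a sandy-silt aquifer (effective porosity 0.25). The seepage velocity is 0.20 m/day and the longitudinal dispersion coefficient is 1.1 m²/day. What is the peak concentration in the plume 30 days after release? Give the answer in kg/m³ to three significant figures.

0.0954 kg/m³

The peak of an instantaneous 1D plume sits at x = vt; there the Gaussian factor is 1 and C_max = M/(n_e·A·√(4πDt)), where n_e·A is the pore area the mass is dissolved in.
√(4πDt) = √(4π × 1.1 × 30) = 20.36 m, so C_max = 1.7/(0.25 × 3.5 × 20.36) = 0.0954 kg/m³.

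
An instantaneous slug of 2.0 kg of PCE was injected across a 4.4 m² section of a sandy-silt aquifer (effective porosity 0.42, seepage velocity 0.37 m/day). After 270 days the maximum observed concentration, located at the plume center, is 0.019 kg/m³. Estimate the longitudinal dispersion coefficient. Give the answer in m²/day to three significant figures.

At the plume center C_max = M/(n_e·A·√(4πDt)), so D = M²/(4πt·(n_e·A·C_max)²).
n_e·A·C_max = 0.42 × 4.4 × 0.019 = 0.03511 kg/m.
D = 2.0²/(4π × 270 × 0.03511²) = 0.956 m²/day.

0.956 m²/day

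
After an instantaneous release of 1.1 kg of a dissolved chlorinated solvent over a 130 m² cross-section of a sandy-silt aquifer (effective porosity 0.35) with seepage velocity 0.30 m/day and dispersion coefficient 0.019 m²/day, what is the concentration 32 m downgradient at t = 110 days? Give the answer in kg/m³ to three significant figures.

For an instantaneous plane source, C(x,t) = M/(n_e·A·√(4πDt)) · exp(−(x−vt)²/(4Dt)), with n_e·A the pore (flow) area.
Plume center vt = 0.30 × 110 = 33 m, so the well at 32 m is 1 m upgradient of the peak.
√(4πDt) = 5.125 m, giving peak height M/(n_e·A·√(4πDt)) = 1.1/(0.35 × 130 × 5.125) = 0.004717 kg/m³.
(x−vt)²/(4Dt) = (-1)²/(4 × 0.019 × 110) = 0.1196; exp(−0.1196) = 0.8873.
C = 0.004717 × 0.8873 = 0.00419 kg/m³.

0.00419 kg/m³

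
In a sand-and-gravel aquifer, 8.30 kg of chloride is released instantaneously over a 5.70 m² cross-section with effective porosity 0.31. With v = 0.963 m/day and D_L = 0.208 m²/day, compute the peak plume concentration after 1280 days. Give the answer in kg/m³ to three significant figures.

The peak of an instantaneous 1D plume sits at x = vt; there the Gaussian factor is 1 and C_max = M/(n_e·A·√(4πDt)), where n_e·A is the pore area the mass is dissolved in.
√(4πDt) = √(4π × 0.208 × 1280) = 57.84 m, so C_max = 8.30/(0.31 × 5.70 × 57.84) = 0.0812 kg/m³.

0.0812 kg/m³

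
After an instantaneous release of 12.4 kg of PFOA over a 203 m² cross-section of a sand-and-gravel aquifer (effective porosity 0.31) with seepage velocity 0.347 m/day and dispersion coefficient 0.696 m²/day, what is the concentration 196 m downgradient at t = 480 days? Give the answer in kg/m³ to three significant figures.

0.00159 kg/m³

For an instantaneous plane source, C(x,t) = M/(n_e·A·√(4πDt)) · exp(−(x−vt)²/(4Dt)), with n_e·A the pore (flow) area.
Plume center vt = 0.347 × 480 = 166.56 m, so the well at 196 m is 29.44 m downgradient of the peak.
√(4πDt) = 64.79 m, giving peak height M/(n_e·A·√(4πDt)) = 12.4/(0.31 × 203 × 64.79) = 0.003041 kg/m³.
(x−vt)²/(4Dt) = (29.44)²/(4 × 0.696 × 480) = 0.6486; exp(−0.6486) = 0.5228.
C = 0.003041 × 0.5228 = 0.00159 kg/m³.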